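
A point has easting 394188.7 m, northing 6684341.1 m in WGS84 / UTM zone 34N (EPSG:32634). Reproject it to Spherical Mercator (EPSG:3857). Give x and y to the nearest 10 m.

x 2124700 m, y 8462770 m

Unproject from UTM 34N (λ₀ = 21°) → φ = 60.28189971°, λ = 19.08649966°.
Web Mercator (R = 6378137 m): x = 2124699.423 m, y = 8462768.962 m.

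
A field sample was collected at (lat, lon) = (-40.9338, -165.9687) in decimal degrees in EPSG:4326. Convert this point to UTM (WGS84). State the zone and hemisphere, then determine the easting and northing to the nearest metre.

Zone 3S: E 418449 m, N 5468140 m

Longitude -165.9687° lies in the 6° band [-168°, -162°), giving zone 3; latitude is south of the equator, so 3S.
Zone 3 central meridian λ₀ = 6×3 − 183 = -165°; Δλ = -0.9687°.
Transverse Mercator on WGS84 with k₀ = 0.9996 gives E = 418448.830 m, N = 5468140.019 m.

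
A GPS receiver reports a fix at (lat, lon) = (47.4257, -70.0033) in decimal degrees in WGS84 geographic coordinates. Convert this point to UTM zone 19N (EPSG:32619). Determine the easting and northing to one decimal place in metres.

E 424331.8 m, N 5252960.3 m

Zone 19 central meridian λ₀ = 6×19 − 183 = -69°; Δλ = -1.0033°.
Transverse Mercator on WGS84 with k₀ = 0.9996 gives E = 424331.815 m, N = 5252960.269 m.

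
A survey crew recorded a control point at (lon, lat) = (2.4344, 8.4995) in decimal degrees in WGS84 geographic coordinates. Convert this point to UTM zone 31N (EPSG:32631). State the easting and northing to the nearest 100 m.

Zone 31 central meridian λ₀ = 6×31 − 183 = 3°; Δλ = -0.5656°.
Transverse Mercator on WGS84 with k₀ = 0.9996 gives E = 437748.584 m, N = 939564.443 m.

E 437700 m, N 939600 m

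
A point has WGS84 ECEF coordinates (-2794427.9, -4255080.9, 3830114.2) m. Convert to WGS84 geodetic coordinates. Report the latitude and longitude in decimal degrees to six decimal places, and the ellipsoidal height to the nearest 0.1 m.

λ = atan2(Y, X) = -123.29399992°; p = √(X²+Y²) = 5090632.6 m.
Bowring's method on WGS84 (a = 6378137 m, b = 6356752.314 m) gives φ = 37.14229961°, h = 199.721 m.

lat 37.142300°, lon -123.294000°, h 199.7 m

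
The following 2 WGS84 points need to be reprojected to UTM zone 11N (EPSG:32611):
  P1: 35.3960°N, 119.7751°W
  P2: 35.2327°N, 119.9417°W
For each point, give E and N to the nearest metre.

P1: E 247961 m, N 3920496 m; P2: E 232288 m, N 3902816 m

UTM zone 11N: λ₀ = -117°, k₀ = 0.9996.
P1 (35.3960°, -119.7751°) → (247960.894, 3920496.439) m.
P2 (35.2327°, -119.9417°) → (232287.517, 3902815.891) m.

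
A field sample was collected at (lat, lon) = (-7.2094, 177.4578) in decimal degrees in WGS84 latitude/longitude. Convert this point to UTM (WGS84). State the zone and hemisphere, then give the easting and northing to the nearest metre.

Zone 60S: E 550542 m, N 9203077 m

Longitude 177.4578° lies in the 6° band [174°, 180°), giving zone 60; latitude is south of the equator, so 60S.
Zone 60 central meridian λ₀ = 6×60 − 183 = 177°; Δλ = +0.4578°.
Transverse Mercator on WGS84 with k₀ = 0.9996 gives E = 550542.128 m, N = 9203077.246 m.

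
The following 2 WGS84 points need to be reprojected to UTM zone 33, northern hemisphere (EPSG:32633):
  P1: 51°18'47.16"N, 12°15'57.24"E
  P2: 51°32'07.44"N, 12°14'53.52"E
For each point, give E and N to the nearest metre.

UTM zone 33N: λ₀ = 15°, k₀ = 0.9996.
P1 (51.3131°, 12.2659°) → (309459.156, 5688193.587) m.
P2 (51.5354°, 12.2482°) → (309154.584, 5712955.783) m.

P1: E 309459 m, N 5688194 m; P2: E 309155 m, N 5712956 m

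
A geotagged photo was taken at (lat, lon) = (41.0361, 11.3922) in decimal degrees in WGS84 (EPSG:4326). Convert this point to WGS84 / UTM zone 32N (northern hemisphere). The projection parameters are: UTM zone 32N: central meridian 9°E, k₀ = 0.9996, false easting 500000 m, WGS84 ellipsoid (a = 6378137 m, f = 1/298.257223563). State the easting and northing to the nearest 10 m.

E 701090 m, N 4545520 m

Zone 32 central meridian λ₀ = 6×32 − 183 = 9°; Δλ = +2.3922°.
Transverse Mercator on WGS84 with k₀ = 0.9996 gives E = 701086.044 m, N = 4545521.411 m.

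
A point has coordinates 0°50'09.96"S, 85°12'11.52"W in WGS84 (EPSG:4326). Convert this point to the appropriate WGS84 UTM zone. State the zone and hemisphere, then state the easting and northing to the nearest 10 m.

Zone 16S: E 699950 m, N 9907540 m

Longitude -85.2032° lies in the 6° band [-90°, -84°), giving zone 16; latitude is south of the equator, so 16S.
Zone 16 central meridian λ₀ = 6×16 − 183 = -87°; Δλ = +1.7968°.
Transverse Mercator on WGS84 with k₀ = 0.9996 gives E = 699950.692 m, N = 9907540.001 m.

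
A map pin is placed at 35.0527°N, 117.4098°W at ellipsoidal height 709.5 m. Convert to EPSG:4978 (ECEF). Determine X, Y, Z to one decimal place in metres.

WGS84: a = 6378137 m, e² = 0.006694380; N(φ) = a/√(1−e²sin²φ) = 6385190.694 m.
X = (N+h)·cosφ·cosλ = -2406558.122 m; Y = (N+h)·cosφ·sinλ = -4640778.304 m; Z = (N(1−e²)+h)·sinφ = 3643062.103 m.

X -2406558.1 m, Y -4640778.3 m, Z 3643062.1 m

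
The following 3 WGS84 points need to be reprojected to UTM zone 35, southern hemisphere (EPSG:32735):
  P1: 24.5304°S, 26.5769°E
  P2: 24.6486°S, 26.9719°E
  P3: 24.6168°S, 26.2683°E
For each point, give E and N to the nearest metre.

UTM zone 35S: λ₀ = 27°, k₀ = 0.9996.
P1 (-24.5304°, 26.5769°) → (457144.001, 7286983.063) m.
P2 (-24.6486°, 26.9719°) → (497156.426, 7273961.068) m.
P3 (-24.6168°, 26.2683°) → (425935.687, 7277285.353) m.

P1: E 457144 m, N 7286983 m; P2: E 497156 m, N 7273961 m; P3: E 425936 m, N 7277285 m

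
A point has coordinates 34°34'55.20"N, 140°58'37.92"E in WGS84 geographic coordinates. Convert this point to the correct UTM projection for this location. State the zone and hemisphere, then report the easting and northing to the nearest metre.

Zone 54N: E 497909 m, N 3826690 m

Longitude 140.9772° lies in the 6° band [138°, 144°), giving zone 54; latitude is north of the equator, so 54N.
Zone 54 central meridian λ₀ = 6×54 − 183 = 141°; Δλ = -0.0228°.
Transverse Mercator on WGS84 with k₀ = 0.9996 gives E = 497908.938 m, N = 3826690.286 m.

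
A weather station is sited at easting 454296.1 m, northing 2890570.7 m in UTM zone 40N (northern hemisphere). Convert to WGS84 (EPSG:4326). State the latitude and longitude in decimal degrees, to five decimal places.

lat 26.13370°, lon 56.54280°

Zone 40N: λ₀ = 57°, k₀ = 0.9996, false easting 500000 m.
Meridian distance M = (N − FN)/k₀ = 2891727.4 m.
Inverse transverse Mercator on WGS84 gives φ = 26.13369976°, λ = 56.54279991°.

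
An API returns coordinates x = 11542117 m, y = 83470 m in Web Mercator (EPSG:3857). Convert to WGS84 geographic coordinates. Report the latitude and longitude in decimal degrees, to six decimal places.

R = 6378137 m. λ = x/R = 103.68460112°.
φ = 2·arctan(exp(y/R)) − 90° = 2·arctan(1.01317) − 90° = 0.74980237°.

lat 0.749802°, lon 103.684601°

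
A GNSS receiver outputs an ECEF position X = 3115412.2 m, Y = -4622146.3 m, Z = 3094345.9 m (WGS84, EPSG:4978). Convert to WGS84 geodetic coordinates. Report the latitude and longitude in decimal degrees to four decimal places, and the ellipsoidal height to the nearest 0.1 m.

λ = atan2(Y, X) = -56.01930032°; p = √(X²+Y²) = 5574049.7 m.
Bowring's method on WGS84 (a = 6378137 m, b = 6356752.314 m) gives φ = 29.19970027°, h = 2263.742 m.

lat 29.1997°, lon -56.0193°, h 2263.7 m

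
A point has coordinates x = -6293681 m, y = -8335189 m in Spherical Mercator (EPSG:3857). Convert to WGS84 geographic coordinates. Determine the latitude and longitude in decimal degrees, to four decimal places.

R = 6378137 m. λ = x/R = -56.53709836°.
φ = 2·arctan(exp(y/R)) − 90° = 2·arctan(0.27067) − 90° = -59.70880073°.

lat -59.7088°, lon -56.5371°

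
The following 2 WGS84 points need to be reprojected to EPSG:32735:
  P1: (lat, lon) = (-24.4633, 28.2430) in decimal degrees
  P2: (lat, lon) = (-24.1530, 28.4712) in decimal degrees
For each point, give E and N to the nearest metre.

UTM zone 35S: λ₀ = 27°, k₀ = 0.9996.
P1 (-24.4633°, 28.2430°) → (625976.672, 7293912.207) m.
P2 (-24.1530°, 28.4712°) → (649470.890, 7328048.739) m.

P1: E 625977 m, N 7293912 m; P2: E 649471 m, N 7328049 m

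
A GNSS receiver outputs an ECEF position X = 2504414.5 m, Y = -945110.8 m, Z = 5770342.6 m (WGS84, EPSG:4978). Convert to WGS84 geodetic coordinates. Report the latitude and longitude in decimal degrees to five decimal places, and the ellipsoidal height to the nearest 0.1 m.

lat 65.26040°, lon -20.67540°, h 465.3 m

λ = atan2(Y, X) = -20.67540052°; p = √(X²+Y²) = 2676812.7 m.
Bowring's method on WGS84 (a = 6378137 m, b = 6356752.314 m) gives φ = 65.26040037°, h = 465.332 m.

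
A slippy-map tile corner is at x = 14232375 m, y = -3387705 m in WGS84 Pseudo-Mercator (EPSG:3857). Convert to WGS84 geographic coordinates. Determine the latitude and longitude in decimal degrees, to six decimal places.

R = 6378137 m. λ = x/R = 127.85159992°.
φ = 2·arctan(exp(y/R)) − 90° = 2·arctan(0.58793) − 90° = -29.09470194°.

lat -29.094702°, lon 127.851600°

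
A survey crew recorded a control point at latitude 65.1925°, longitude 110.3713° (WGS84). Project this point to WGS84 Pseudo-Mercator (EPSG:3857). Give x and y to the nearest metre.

Web Mercator is spherical with R = a = 6378137 m.
x = R·λ = 6378137 × 1.926342585 = 12286476.914 m.
y = R·ln tan(π/4 + φ/2) = 6378137 × 1.514432897 = 9659260.493 m.

x 12286477 m, y 9659260 m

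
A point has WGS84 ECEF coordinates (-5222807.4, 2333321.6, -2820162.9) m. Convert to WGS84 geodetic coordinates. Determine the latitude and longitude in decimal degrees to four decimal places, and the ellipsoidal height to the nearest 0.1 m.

lat -26.3965°, lon 155.9270°, h 3790.2 m

λ = atan2(Y, X) = 155.92700008°; p = √(X²+Y²) = 5720324.0 m.
Bowring's method on WGS84 (a = 6378137 m, b = 6356752.314 m) gives φ = -26.39650040°, h = 3790.212 m.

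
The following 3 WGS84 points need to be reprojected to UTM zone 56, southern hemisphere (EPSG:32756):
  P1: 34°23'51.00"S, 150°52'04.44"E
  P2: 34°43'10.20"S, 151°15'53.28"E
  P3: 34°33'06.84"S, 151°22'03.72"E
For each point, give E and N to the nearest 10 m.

P1: E 304010 m, N 6191710 m; P2: E 341110 m, N 6156690 m; P3: E 350240 m, N 6175440 m

UTM zone 56S: λ₀ = 153°, k₀ = 0.9996.
P1 (-34.3975°, 150.8679°) → (304010.556, 6191707.940) m.
P2 (-34.7195°, 151.2648°) → (341113.090, 6156692.025) m.
P3 (-34.5519°, 151.3677°) → (350235.202, 6175437.572) m.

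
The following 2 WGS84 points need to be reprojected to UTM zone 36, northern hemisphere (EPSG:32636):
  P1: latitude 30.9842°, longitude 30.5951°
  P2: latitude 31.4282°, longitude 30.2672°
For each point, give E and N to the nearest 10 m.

P1: E 270340 m, N 3430330 m; P2: E 240240 m, N 3480290 m

UTM zone 36N: λ₀ = 33°, k₀ = 0.9996.
P1 (30.9842°, 30.5951°) → (270343.898, 3430333.012) m.
P2 (31.4282°, 30.2672°) → (240238.120, 3480290.526) m.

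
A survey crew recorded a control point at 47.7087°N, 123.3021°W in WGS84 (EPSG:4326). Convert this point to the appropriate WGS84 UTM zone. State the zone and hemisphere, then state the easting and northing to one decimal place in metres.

Longitude -123.3021° lies in the 6° band [-126°, -120°), giving zone 10; latitude is north of the equator, so 10N.
Zone 10 central meridian λ₀ = 6×10 − 183 = -123°; Δλ = -0.3021°.
Transverse Mercator on WGS84 with k₀ = 0.9996 gives E = 477338.139 m, N = 5283968.459 m.

Zone 10N: E 477338.1 m, N 5283968.5 m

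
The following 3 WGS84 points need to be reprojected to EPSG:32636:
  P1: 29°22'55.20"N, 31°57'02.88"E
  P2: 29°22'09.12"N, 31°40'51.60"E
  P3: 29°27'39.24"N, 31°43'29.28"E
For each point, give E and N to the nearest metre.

P1: E 398183 m, N 3250767 m; P2: E 371983 m, N 3249614 m; P3: E 376345 m, N 3259728 m

UTM zone 36N: λ₀ = 33°, k₀ = 0.9996.
P1 (29.3820°, 31.9508°) → (398183.016, 3250766.565) m.
P2 (29.3692°, 31.6810°) → (371982.762, 3249613.695) m.
P3 (29.4609°, 31.7248°) → (376345.293, 3259728.000) m.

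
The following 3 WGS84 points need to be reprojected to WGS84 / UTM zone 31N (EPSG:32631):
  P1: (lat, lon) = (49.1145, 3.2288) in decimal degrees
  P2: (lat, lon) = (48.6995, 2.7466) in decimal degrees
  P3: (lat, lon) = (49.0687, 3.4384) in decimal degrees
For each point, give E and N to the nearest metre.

P1: E 516697 m, N 5440210 m; P2: E 481354 m, N 5394082 m; P3: E 532022 m, N 5435185 m

UTM zone 31N: λ₀ = 3°, k₀ = 0.9996.
P1 (49.1145°, 3.2288°) → (516696.609, 5440209.533) m.
P2 (48.6995°, 2.7466°) → (481354.449, 5394082.473) m.
P3 (49.0687°, 3.4384°) → (532021.514, 5435185.434) m.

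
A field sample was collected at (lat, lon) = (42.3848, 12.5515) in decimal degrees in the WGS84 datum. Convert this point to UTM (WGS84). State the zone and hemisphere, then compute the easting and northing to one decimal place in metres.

Zone 33N: E 298441.6 m, N 4695405.7 m

Longitude 12.5515° lies in the 6° band [12°, 18°), giving zone 33; latitude is north of the equator, so 33N.
Zone 33 central meridian λ₀ = 6×33 − 183 = 15°; Δλ = -2.4485°.
Transverse Mercator on WGS84 with k₀ = 0.9996 gives E = 298441.628 m, N = 4695405.695 m.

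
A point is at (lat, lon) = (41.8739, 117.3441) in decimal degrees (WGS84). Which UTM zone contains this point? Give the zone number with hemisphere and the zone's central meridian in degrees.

Zone 50N, central meridian 117°

UTM zone = ⌊(λ + 180)/6⌋ + 1; 117.3441° ∈ [114°, 120°) → zone 50.
Hemisphere: N (φ ≥ 0).
Central meridian λ₀ = 6×50 − 183 = 117°.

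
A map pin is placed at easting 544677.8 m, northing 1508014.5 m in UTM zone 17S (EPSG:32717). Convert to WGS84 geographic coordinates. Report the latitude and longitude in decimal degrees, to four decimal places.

Zone 17S: λ₀ = -81°, k₀ = 0.9996, false easting 500000 m, false northing 10000000 m.
Meridian distance M = (N − FN)/k₀ = -8495383.7 m.
Inverse transverse Mercator on WGS84 gives φ = -76.50319989°, λ = -79.28490156°.

lat -76.5032°, lon -79.2849°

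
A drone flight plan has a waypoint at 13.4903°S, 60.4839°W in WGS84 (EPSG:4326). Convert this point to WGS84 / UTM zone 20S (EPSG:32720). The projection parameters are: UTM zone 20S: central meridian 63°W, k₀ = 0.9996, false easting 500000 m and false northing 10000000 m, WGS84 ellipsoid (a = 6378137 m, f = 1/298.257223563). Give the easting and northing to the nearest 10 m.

E 772380 m, N 8507250 m

Zone 20 central meridian λ₀ = 6×20 − 183 = -63°; Δλ = +2.5161°.
Transverse Mercator on WGS84 with k₀ = 0.9996 gives E = 772382.314 m, N = 8507246.967 m.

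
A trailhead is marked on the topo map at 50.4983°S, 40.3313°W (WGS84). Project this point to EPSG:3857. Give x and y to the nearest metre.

x -4489660 m, y -6533024 m

Web Mercator is spherical with R = a = 6378137 m.
x = R·λ = 6378137 × -0.703913977 = -4489659.779 m.
y = R·ln tan(π/4 + φ/2) = 6378137 × -1.024284059 = -6533024.058 m.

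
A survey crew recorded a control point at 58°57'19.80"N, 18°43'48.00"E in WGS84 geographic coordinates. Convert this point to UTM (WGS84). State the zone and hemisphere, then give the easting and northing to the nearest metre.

Longitude 18.7300° lies in the 6° band [18°, 24°), giving zone 34; latitude is north of the equator, so 34N.
Zone 34 central meridian λ₀ = 6×34 − 183 = 21°; Δλ = -2.2700°.
Transverse Mercator on WGS84 with k₀ = 0.9996 gives E = 369431.004 m, N = 6537313.412 m.

Zone 34N: E 369431 m, N 6537313 m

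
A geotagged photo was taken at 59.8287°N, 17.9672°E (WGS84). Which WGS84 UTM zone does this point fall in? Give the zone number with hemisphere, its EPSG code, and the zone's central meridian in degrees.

Zone 33N (EPSG:32633), central meridian 15°

UTM zone = ⌊(λ + 180)/6⌋ + 1; 17.9672° ∈ [12°, 18°) → zone 33.
Hemisphere: N (φ ≥ 0).
Central meridian λ₀ = 6×33 − 183 = 15°.
EPSG code: 32633.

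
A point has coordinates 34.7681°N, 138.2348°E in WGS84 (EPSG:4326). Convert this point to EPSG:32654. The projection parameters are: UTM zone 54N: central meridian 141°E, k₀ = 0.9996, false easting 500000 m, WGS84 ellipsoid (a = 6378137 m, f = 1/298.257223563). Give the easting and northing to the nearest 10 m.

Zone 54 central meridian λ₀ = 6×54 − 183 = 141°; Δλ = -2.7652°.
Transverse Mercator on WGS84 with k₀ = 0.9996 gives E = 246926.483 m, N = 3850810.828 m.

E 246930 m, N 3850810 m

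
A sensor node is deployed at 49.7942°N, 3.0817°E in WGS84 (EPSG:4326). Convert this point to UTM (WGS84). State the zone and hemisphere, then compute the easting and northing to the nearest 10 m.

Zone 31N: E 505880 m, N 5515750 m

Longitude 3.0817° lies in the 6° band [0°, 6°), giving zone 31; latitude is north of the equator, so 31N.
Zone 31 central meridian λ₀ = 6×31 − 183 = 3°; Δλ = +0.0817°.
Transverse Mercator on WGS84 with k₀ = 0.9996 gives E = 505880.156 m, N = 5515752.528 m.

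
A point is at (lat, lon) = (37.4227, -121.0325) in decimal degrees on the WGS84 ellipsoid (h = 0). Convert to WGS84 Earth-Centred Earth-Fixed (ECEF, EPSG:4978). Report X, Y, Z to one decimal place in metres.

X -2614544.3 m, Y -4345746.9 m, Z 3854754.2 m

WGS84: a = 6378137 m, e² = 0.006694380; N(φ) = a/√(1−e²sin²φ) = 6386035.512 m.
X = (N+h)·cosφ·cosλ = -2614544.347 m; Y = (N+h)·cosφ·sinλ = -4345746.931 m; Z = (N(1−e²)+h)·sinφ = 3854754.208 m.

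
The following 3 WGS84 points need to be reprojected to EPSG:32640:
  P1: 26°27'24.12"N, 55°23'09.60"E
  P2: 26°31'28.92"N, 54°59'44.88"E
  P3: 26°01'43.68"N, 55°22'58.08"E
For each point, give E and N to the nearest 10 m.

P1: E 339090 m, N 2927270 m; P2: E 300300 m, N 2935350 m; P3: E 338180 m, N 2879880 m

UTM zone 40N: λ₀ = 57°, k₀ = 0.9996.
P1 (26.4567°, 55.3860°) → (339091.395, 2927271.971) m.
P2 (26.5247°, 54.9958°) → (300299.095, 2935353.391) m.
P3 (26.0288°, 55.3828°) → (338180.575, 2879875.585) m.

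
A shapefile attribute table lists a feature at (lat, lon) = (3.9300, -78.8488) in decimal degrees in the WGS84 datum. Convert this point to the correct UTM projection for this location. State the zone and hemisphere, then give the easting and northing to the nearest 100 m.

Longitude -78.8488° lies in the 6° band [-84°, -78°), giving zone 17; latitude is north of the equator, so 17N.
Zone 17 central meridian λ₀ = 6×17 − 183 = -81°; Δλ = +2.1512°.
Transverse Mercator on WGS84 with k₀ = 0.9996 gives E = 738871.548 m, N = 434697.367 m.

Zone 17N: E 738900 m, N 434700 m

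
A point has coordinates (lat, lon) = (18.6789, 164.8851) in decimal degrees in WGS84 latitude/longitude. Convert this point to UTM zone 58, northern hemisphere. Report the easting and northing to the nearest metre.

E 487884 m, N 2065303 m

Zone 58 central meridian λ₀ = 6×58 − 183 = 165°; Δλ = -0.1149°.
Transverse Mercator on WGS84 with k₀ = 0.9996 gives E = 487883.774 m, N = 2065302.949 m.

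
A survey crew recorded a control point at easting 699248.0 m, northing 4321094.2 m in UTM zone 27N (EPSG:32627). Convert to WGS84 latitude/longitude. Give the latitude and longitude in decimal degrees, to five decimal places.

Zone 27N: λ₀ = -21°, k₀ = 0.9996, false easting 500000 m.
Meridian distance M = (N − FN)/k₀ = 4322823.3 m.
Inverse transverse Mercator on WGS84 gives φ = 39.01619967°, λ = -18.69860048°.

lat 39.01620°, lon -18.69860°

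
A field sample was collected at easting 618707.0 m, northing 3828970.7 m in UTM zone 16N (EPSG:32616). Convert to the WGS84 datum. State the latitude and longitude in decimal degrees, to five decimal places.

Zone 16N: λ₀ = -87°, k₀ = 0.9996, false easting 500000 m.
Meridian distance M = (N − FN)/k₀ = 3830502.9 m.
Inverse transverse Mercator on WGS84 gives φ = 34.59570007°, λ = -85.70549949°.

lat 34.59570°, lon -85.70550°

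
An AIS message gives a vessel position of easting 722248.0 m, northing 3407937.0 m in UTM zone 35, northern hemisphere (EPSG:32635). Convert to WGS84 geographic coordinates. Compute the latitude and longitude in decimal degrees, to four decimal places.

Zone 35N: λ₀ = 27°, k₀ = 0.9996, false easting 500000 m.
Meridian distance M = (N − FN)/k₀ = 3409300.7 m.
Inverse transverse Mercator on WGS84 gives φ = 30.78369983°, λ = 29.32250004°.

lat 30.7837°, lon 29.3225°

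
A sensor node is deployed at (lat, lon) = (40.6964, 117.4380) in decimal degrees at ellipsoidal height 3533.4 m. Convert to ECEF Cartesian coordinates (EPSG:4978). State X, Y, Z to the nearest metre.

WGS84: a = 6378137 m, e² = 0.006694380; N(φ) = a/√(1−e²sin²φ) = 6387233.311 m.
X = (N+h)·cosφ·cosλ = -2232668.457 m; Y = (N+h)·cosφ·sinλ = 4300271.171 m; Z = (N(1−e²)+h)·sinφ = 4139223.583 m.

X -2232668 m, Y 4300271 m, Z 4139224 m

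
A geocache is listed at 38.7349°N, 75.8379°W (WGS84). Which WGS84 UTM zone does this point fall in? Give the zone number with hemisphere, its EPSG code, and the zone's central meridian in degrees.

UTM zone = ⌊(λ + 180)/6⌋ + 1; -75.8379° ∈ [-78°, -72°) → zone 18.
Hemisphere: N (φ ≥ 0).
Central meridian λ₀ = 6×18 − 183 = -75°.
EPSG code: 32618.

Zone 18N (EPSG:32618), central meridian -75°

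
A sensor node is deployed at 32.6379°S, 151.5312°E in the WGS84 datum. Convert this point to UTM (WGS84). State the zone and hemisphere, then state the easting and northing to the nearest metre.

Zone 56S: E 362227 m, N 6387902 m

Longitude 151.5312° lies in the 6° band [150°, 156°), giving zone 56; latitude is south of the equator, so 56S.
Zone 56 central meridian λ₀ = 6×56 − 183 = 153°; Δλ = -1.4688°.
Transverse Mercator on WGS84 with k₀ = 0.9996 gives E = 362226.739 m, N = 6387901.787 m.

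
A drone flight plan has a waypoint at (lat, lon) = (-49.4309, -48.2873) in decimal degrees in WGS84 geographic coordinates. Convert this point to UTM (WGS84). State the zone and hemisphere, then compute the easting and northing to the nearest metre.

Longitude -48.2873° lies in the 6° band [-54°, -48°), giving zone 22; latitude is south of the equator, so 22S.
Zone 22 central meridian λ₀ = 6×22 − 183 = -51°; Δλ = +2.7127°.
Transverse Mercator on WGS84 with k₀ = 0.9996 gives E = 696685.216 m, N = 4521103.223 m.

Zone 22S: E 696685 m, N 4521103 m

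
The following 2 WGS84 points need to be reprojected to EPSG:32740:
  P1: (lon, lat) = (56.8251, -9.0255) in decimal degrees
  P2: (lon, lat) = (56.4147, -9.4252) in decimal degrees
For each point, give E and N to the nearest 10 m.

P1: E 480780 m, N 9002320 m; P2: E 435740 m, N 8958080 m

UTM zone 40S: λ₀ = 57°, k₀ = 0.9996.
P1 (-9.0255°, 56.8251°) → (480777.363, 9002324.009) m.
P2 (-9.4252°, 56.4147°) → (435743.161, 8958084.598) m.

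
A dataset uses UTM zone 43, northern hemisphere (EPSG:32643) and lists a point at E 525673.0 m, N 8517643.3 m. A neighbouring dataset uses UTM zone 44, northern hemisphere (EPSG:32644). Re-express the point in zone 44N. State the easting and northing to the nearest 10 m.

E 372160 m, N 8522860 m

UTM 43N → geographic: φ = 76.73699976°, λ = 76.00249871°.
UTM 44N (λ₀ = 81°) forward: E = 372158.291 m, N = 8522855.140 m.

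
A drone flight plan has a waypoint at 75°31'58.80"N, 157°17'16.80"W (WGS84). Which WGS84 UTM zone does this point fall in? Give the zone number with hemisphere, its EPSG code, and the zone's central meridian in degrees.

UTM zone = ⌊(λ + 180)/6⌋ + 1; -157.2880° ∈ [-162°, -156°) → zone 4.
Hemisphere: N (φ ≥ 0).
Central meridian λ₀ = 6×4 − 183 = -159°.
EPSG code: 32604.

Zone 4N (EPSG:32604), central meridian -159°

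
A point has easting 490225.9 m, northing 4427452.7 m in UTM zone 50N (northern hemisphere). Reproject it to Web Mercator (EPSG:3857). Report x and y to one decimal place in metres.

Unproject from UTM 50N (λ₀ = 117°) → φ = 39.99719979°, λ = 116.88549984°.
Web Mercator (R = 6378137 m): x = 13011634.323 m, y = 4865535.369 m.

x 13011634.3 m, y 4865535.4 m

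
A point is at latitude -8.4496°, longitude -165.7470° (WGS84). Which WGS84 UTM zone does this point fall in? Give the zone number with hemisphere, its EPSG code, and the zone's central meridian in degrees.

UTM zone = ⌊(λ + 180)/6⌋ + 1; -165.7470° ∈ [-168°, -162°) → zone 3.
Hemisphere: S (φ < 0).
Central meridian λ₀ = 6×3 − 183 = -165°.
EPSG code: 32703.

Zone 3S (EPSG:32703), central meridian -165°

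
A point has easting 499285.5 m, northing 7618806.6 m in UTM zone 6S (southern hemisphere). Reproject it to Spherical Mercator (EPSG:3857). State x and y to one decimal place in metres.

Unproject from UTM 6S (λ₀ = -147°) → φ = -21.53349980°, λ = -147.00689971°.
Web Mercator (R = 6378137 m): x = -16364733.219 m, y = -2455607.621 m.

x -16364733.2 m, y -2455607.6 m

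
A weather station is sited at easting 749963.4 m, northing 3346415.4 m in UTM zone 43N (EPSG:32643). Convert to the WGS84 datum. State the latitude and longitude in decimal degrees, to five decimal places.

lat 30.22360°, lon 77.59710°

Zone 43N: λ₀ = 75°, k₀ = 0.9996, false easting 500000 m.
Meridian distance M = (N − FN)/k₀ = 3347754.5 m.
Inverse transverse Mercator on WGS84 gives φ = 30.22359996°, λ = 77.59710033°.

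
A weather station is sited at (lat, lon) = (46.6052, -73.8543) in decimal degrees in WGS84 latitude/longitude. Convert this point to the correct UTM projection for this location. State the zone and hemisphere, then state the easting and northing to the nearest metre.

Longitude -73.8543° lies in the 6° band [-78°, -72°), giving zone 18; latitude is north of the equator, so 18N.
Zone 18 central meridian λ₀ = 6×18 − 183 = -75°; Δλ = +1.1457°.
Transverse Mercator on WGS84 with k₀ = 0.9996 gives E = 587741.703 m, N = 5161930.423 m.

Zone 18N: E 587742 m, N 5161930 m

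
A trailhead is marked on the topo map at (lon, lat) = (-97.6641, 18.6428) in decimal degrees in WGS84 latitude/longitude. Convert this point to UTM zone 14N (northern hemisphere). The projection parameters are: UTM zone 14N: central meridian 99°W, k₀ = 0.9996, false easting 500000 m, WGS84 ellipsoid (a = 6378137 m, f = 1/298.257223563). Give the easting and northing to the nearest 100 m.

Zone 14 central meridian λ₀ = 6×14 − 183 = -99°; Δλ = +1.3359°.
Transverse Mercator on WGS84 with k₀ = 0.9996 gives E = 640910.853 m, N = 2061830.012 m.

E 640900 m, N 2061800 m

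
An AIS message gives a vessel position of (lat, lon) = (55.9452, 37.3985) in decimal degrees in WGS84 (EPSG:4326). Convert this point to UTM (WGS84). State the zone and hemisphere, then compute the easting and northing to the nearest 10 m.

Zone 37N: E 399980 m, N 6201140 m

Longitude 37.3985° lies in the 6° band [36°, 42°), giving zone 37; latitude is north of the equator, so 37N.
Zone 37 central meridian λ₀ = 6×37 − 183 = 39°; Δλ = -1.6015°.
Transverse Mercator on WGS84 with k₀ = 0.9996 gives E = 399981.507 m, N = 6201138.752 m.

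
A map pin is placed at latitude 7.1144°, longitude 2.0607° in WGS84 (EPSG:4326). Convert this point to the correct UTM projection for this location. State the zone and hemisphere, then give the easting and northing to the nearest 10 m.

Zone 31N: E 396270 m, N 786500 m

Longitude 2.0607° lies in the 6° band [0°, 6°), giving zone 31; latitude is north of the equator, so 31N.
Zone 31 central meridian λ₀ = 6×31 − 183 = 3°; Δλ = -0.9393°.
Transverse Mercator on WGS84 with k₀ = 0.9996 gives E = 396274.288 m, N = 786500.729 m.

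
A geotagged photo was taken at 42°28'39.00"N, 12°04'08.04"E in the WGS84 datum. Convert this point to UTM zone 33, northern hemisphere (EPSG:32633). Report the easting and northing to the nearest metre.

Zone 33 central meridian λ₀ = 6×33 − 183 = 15°; Δλ = -2.9311°.
Transverse Mercator on WGS84 with k₀ = 0.9996 gives E = 259067.110 m, N = 4706958.330 m.

E 259067 m, N 4706958 m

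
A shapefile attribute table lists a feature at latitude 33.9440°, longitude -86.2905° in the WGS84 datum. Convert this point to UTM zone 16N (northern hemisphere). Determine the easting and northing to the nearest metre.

Zone 16 central meridian λ₀ = 6×16 − 183 = -87°; Δλ = +0.7095°.
Transverse Mercator on WGS84 with k₀ = 0.9996 gives E = 565564.387 m, N = 3756173.517 m.

E 565564 m, N 3756174 m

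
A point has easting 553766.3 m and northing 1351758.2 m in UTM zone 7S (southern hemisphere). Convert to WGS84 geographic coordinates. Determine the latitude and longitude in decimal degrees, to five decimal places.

lat -77.89980°, lon -138.70180°

Zone 7S: λ₀ = -141°, k₀ = 0.9996, false easting 500000 m, false northing 10000000 m.
Meridian distance M = (N − FN)/k₀ = -8651702.5 m.
Inverse transverse Mercator on WGS84 gives φ = -77.89980032°, λ = -138.70179974°.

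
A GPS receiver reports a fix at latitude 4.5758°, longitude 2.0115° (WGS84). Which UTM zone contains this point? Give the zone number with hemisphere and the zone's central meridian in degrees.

UTM zone = ⌊(λ + 180)/6⌋ + 1; 2.0115° ∈ [0°, 6°) → zone 31.
Hemisphere: N (φ ≥ 0).
Central meridian λ₀ = 6×31 − 183 = 3°.

Zone 31N, central meridian 3°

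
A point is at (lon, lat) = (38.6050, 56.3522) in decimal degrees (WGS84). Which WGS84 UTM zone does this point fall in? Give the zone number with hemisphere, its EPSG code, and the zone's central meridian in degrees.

UTM zone = ⌊(λ + 180)/6⌋ + 1; 38.6050° ∈ [36°, 42°) → zone 37.
Hemisphere: N (φ ≥ 0).
Central meridian λ₀ = 6×37 − 183 = 39°.
EPSG code: 32637.

Zone 37N (EPSG:32637), central meridian 39°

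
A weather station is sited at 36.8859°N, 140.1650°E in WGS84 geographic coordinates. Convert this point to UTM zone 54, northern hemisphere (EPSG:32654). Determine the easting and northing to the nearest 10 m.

Zone 54 central meridian λ₀ = 6×54 − 183 = 141°; Δλ = -0.8350°.
Transverse Mercator on WGS84 with k₀ = 0.9996 gives E = 425593.375 m, N = 4082540.452 m.

E 425590 m, N 4082540 m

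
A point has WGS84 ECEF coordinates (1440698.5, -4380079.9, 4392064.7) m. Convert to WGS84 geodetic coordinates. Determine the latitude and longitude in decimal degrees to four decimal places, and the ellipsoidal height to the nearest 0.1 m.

lat 43.7996°, lon -71.7929°, h 25.0 m

λ = atan2(Y, X) = -71.79289961°; p = √(X²+Y²) = 4610934.0 m.
Bowring's method on WGS84 (a = 6378137 m, b = 6356752.314 m) gives φ = 43.79959986°, h = 24.990 m.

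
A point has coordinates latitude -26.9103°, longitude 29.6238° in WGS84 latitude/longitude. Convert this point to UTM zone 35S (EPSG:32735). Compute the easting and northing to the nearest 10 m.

Zone 35 central meridian λ₀ = 6×35 − 183 = 27°; Δλ = +2.6238°.
Transverse Mercator on WGS84 with k₀ = 0.9996 gives E = 760581.187 m, N = 7020798.140 m.

E 760580 m, N 7020800 m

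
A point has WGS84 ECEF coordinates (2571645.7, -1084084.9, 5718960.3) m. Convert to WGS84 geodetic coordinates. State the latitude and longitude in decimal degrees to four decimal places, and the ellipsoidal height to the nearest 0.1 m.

λ = atan2(Y, X) = -22.85800047°; p = √(X²+Y²) = 2790806.6 m.
Bowring's method on WGS84 (a = 6378137 m, b = 6356752.314 m) gives φ = 64.13930020°, h = 2728.086 m.

lat 64.1393°, lon -22.8580°, h 2728.1 m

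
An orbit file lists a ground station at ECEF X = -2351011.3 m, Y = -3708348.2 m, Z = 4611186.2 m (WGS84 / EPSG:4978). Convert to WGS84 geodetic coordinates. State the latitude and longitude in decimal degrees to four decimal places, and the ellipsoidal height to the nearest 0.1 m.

lat 46.5946°, lon -122.3738°, h 376.3 m

λ = atan2(Y, X) = -122.37379961°; p = √(X²+Y²) = 4390797.3 m.
Bowring's method on WGS84 (a = 6378137 m, b = 6356752.314 m) gives φ = 46.59460008°, h = 376.334 m.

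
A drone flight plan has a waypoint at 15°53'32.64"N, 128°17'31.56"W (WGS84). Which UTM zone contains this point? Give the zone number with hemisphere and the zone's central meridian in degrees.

Zone 9N, central meridian -129°

UTM zone = ⌊(λ + 180)/6⌋ + 1; -128.2921° ∈ [-132°, -126°) → zone 9.
Hemisphere: N (φ ≥ 0).
Central meridian λ₀ = 6×9 − 183 = -129°.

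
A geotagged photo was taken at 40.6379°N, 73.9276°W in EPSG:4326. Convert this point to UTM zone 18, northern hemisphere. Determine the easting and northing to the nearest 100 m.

E 590700 m, N 4499100 m

Zone 18 central meridian λ₀ = 6×18 − 183 = -75°; Δλ = +1.0724°.
Transverse Mercator on WGS84 with k₀ = 0.9996 gives E = 590683.073 m, N = 4499114.536 m.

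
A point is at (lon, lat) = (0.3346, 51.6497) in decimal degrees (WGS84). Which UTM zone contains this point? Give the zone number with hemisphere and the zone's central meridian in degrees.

Zone 31N, central meridian 3°

UTM zone = ⌊(λ + 180)/6⌋ + 1; 0.3346° ∈ [0°, 6°) → zone 31.
Hemisphere: N (φ ≥ 0).
Central meridian λ₀ = 6×31 − 183 = 3°.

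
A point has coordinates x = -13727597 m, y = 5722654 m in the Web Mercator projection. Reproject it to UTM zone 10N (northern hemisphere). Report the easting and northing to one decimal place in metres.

E 475286.8 m, N 5053965.6 m

Web Mercator inverse (R = 6378137 m) → φ = 45.63879748°, λ = -123.31710199°.
UTM 10N forward: E = 475286.781 m, N = 5053965.583 m.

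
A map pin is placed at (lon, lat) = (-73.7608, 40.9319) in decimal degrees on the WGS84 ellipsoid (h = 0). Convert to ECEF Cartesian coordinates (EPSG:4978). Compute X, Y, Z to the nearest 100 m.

WGS84: a = 6378137 m, e² = 0.006694380; N(φ) = a/√(1−e²sin²φ) = 6387320.499 m.
X = (N+h)·cosφ·cosλ = 1349455.399 m; Y = (N+h)·cosφ·sinλ = -4633022.272 m; Z = (N(1−e²)+h)·sinφ = 4156712.591 m.

X 1349500 m, Y -4633000 m, Z 4156700 m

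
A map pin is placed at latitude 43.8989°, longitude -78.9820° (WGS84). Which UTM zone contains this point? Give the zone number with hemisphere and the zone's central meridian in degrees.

UTM zone = ⌊(λ + 180)/6⌋ + 1; -78.9820° ∈ [-84°, -78°) → zone 17.
Hemisphere: N (φ ≥ 0).
Central meridian λ₀ = 6×17 − 183 = -81°.

Zone 17N, central meridian -81°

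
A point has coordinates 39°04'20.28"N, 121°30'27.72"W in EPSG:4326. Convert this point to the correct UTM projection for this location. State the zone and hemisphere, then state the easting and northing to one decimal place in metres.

Longitude -121.5077° lies in the 6° band [-126°, -120°), giving zone 10; latitude is north of the equator, so 10N.
Zone 10 central meridian λ₀ = 6×10 − 183 = -123°; Δλ = +1.4923°.
Transverse Mercator on WGS84 with k₀ = 0.9996 gives E = 629092.295 m, N = 4325859.598 m.

Zone 10N: E 629092.3 m, N 4325859.6 m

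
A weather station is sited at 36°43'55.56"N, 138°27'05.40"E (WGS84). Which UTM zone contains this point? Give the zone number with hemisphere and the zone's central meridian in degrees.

Zone 54N, central meridian 141°

UTM zone = ⌊(λ + 180)/6⌋ + 1; 138.4515° ∈ [138°, 144°) → zone 54.
Hemisphere: N (φ ≥ 0).
Central meridian λ₀ = 6×54 − 183 = 141°.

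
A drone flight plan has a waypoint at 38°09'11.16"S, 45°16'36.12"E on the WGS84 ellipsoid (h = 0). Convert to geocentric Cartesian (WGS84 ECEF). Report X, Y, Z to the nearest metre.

WGS84: a = 6378137 m, e² = 0.006694380; N(φ) = a/√(1−e²sin²φ) = 6386300.076 m.
X = (N+h)·cosφ·cosλ = 3533863.669 m; Y = (N+h)·cosφ·sinλ = 3568161.933 m; Z = (N(1−e²)+h)·sinφ = -3918821.257 m.

X 3533864 m, Y 3568162 m, Z -3918821 m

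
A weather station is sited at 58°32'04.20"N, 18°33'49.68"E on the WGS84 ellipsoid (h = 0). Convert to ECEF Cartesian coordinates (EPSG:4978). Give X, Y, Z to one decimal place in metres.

X 3163782.1 m, Y 1062505.5 m, Z 5417049.9 m

WGS84: a = 6378137 m, e² = 0.006694380; N(φ) = a/√(1−e²sin²φ) = 6393725.919 m.
X = (N+h)·cosφ·cosλ = 3163782.110 m; Y = (N+h)·cosφ·sinλ = 1062505.489 m; Z = (N(1−e²)+h)·sinφ = 5417049.912 m.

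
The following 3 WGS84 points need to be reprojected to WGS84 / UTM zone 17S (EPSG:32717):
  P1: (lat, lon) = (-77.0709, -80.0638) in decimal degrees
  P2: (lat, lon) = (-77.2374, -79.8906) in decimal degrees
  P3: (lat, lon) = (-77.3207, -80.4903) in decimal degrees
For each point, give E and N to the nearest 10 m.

UTM zone 17S: λ₀ = -81°, k₀ = 0.9996.
P1 (-77.0709°, -80.0638°) → (523382.323, 1445128.735) m.
P2 (-77.2374°, -79.8906°) → (527356.934, 1426476.286) m.
P3 (-77.3207°, -80.4903°) → (512488.697, 1417384.579) m.

P1: E 523380 m, N 1445130 m; P2: E 527360 m, N 1426480 m; P3: E 512490 m, N 1417380 m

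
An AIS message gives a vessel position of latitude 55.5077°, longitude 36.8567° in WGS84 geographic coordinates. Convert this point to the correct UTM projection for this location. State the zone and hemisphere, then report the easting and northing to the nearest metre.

Zone 37N: E 364644 m, N 6153377 m

Longitude 36.8567° lies in the 6° band [36°, 42°), giving zone 37; latitude is north of the equator, so 37N.
Zone 37 central meridian λ₀ = 6×37 − 183 = 39°; Δλ = -2.1433°.
Transverse Mercator on WGS84 with k₀ = 0.9996 gives E = 364644.165 m, N = 6153377.147 m.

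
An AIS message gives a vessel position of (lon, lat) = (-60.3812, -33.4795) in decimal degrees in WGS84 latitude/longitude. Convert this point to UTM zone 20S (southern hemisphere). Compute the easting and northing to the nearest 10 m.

Zone 20 central meridian λ₀ = 6×20 − 183 = -63°; Δλ = +2.6188°.
Transverse Mercator on WGS84 with k₀ = 0.9996 gives E = 743338.962 m, N = 6292484.579 m.

E 743340 m, N 6292480 m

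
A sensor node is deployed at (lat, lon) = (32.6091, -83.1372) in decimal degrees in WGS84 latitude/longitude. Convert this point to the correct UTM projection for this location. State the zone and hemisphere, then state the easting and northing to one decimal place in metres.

Zone 17N: E 299456.3 m, N 3609969.3 m

Longitude -83.1372° lies in the 6° band [-84°, -78°), giving zone 17; latitude is north of the equator, so 17N.
Zone 17 central meridian λ₀ = 6×17 − 183 = -81°; Δλ = -2.1372°.
Transverse Mercator on WGS84 with k₀ = 0.9996 gives E = 299456.310 m, N = 3609969.302 m.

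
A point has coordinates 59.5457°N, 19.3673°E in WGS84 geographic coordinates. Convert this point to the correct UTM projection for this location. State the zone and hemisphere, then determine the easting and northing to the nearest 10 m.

Longitude 19.3673° lies in the 6° band [18°, 24°), giving zone 34; latitude is north of the equator, so 34N.
Zone 34 central meridian λ₀ = 6×34 − 183 = 21°; Δλ = -1.6327°.
Transverse Mercator on WGS84 with k₀ = 0.9996 gives E = 407692.183 m, N = 6601952.457 m.

Zone 34N: E 407690 m, N 6601950 m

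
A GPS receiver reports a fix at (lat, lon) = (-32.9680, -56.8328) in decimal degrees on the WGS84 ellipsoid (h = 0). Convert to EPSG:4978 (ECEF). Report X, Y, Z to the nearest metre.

X 2930405 m, Y -4483728 m, Z -3450982 m

WGS84: a = 6378137 m, e² = 0.006694380; N(φ) = a/√(1−e²sin²φ) = 6384468.266 m.
X = (N+h)·cosφ·cosλ = 2930405.087 m; Y = (N+h)·cosφ·sinλ = -4483728.393 m; Z = (N(1−e²)+h)·sinφ = -3450981.715 m.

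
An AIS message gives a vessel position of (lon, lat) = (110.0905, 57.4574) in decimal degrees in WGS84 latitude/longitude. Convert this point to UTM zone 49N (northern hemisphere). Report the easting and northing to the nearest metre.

E 445430 m, N 6368669 m

Zone 49 central meridian λ₀ = 6×49 − 183 = 111°; Δλ = -0.9095°.
Transverse Mercator on WGS84 with k₀ = 0.9996 gives E = 445430.378 m, N = 6368668.545 m.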